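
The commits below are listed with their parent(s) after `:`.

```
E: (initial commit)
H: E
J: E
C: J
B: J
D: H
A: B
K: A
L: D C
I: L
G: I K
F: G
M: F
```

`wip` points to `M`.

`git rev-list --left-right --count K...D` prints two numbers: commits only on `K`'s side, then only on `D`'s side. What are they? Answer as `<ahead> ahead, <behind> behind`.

4 ahead, 2 behind

Reachable from K: {A, B, E, J, K}.
Reachable from D: {D, E, H}.
Only in K's history (ahead): {A, B, J, K} — 4.
Only in D's history (behind): {D, H} — 2.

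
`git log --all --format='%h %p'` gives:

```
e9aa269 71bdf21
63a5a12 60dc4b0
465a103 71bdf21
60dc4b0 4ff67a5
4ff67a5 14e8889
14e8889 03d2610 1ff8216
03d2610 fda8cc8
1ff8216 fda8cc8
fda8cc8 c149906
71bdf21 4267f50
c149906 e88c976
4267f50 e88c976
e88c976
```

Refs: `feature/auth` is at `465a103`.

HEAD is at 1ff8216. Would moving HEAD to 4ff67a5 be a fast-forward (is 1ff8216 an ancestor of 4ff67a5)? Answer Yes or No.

A fast-forward from 1ff8216 to 4ff67a5 is possible iff 1ff8216 is an ancestor of 4ff67a5.
Ancestors of 4ff67a5: {03d2610, 14e8889, 1ff8216, 4ff67a5, c149906, e88c976, fda8cc8}.
1ff8216 is among them, so fast-forward is possible.

Yes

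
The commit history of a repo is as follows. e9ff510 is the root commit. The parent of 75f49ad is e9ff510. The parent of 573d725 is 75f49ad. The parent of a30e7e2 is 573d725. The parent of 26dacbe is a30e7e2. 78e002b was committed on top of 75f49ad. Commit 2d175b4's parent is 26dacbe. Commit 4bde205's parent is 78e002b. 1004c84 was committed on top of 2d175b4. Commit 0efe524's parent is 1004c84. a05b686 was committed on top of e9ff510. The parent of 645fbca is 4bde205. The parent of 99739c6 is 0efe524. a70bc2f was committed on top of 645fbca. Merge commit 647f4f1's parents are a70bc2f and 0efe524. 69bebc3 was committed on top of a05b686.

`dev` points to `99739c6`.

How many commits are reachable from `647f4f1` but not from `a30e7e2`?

Reachable from 647f4f1: {0efe524, 1004c84, 26dacbe, 2d175b4, 4bde205, 573d725, 645fbca, 647f4f1, 75f49ad, 78e002b, a30e7e2, a70bc2f, e9ff510}.
Reachable from a30e7e2: {573d725, 75f49ad, a30e7e2, e9ff510}.
In 647f4f1's history but not a30e7e2's: {0efe524, 1004c84, 26dacbe, 2d175b4, 4bde205, 645fbca, 647f4f1, 78e002b, a70bc2f} — 9 commits.

9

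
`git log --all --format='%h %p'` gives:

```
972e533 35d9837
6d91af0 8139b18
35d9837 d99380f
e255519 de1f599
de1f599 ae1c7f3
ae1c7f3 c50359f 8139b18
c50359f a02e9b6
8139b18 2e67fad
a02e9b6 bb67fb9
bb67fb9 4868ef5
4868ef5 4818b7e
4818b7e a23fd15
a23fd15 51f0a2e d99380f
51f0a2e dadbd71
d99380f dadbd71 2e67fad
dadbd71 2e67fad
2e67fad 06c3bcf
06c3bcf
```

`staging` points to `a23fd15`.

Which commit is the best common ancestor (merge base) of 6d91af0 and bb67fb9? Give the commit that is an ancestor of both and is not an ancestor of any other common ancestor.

Ancestors of 6d91af0: {06c3bcf, 2e67fad, 6d91af0, 8139b18}.
Ancestors of bb67fb9: {06c3bcf, 2e67fad, 4818b7e, 4868ef5, 51f0a2e, a23fd15, bb67fb9, d99380f, dadbd71}.
Common ancestors: {06c3bcf, 2e67fad}.
Among these, 2e67fad is not an ancestor of any other common ancestor — it is the merge base.

2e67fad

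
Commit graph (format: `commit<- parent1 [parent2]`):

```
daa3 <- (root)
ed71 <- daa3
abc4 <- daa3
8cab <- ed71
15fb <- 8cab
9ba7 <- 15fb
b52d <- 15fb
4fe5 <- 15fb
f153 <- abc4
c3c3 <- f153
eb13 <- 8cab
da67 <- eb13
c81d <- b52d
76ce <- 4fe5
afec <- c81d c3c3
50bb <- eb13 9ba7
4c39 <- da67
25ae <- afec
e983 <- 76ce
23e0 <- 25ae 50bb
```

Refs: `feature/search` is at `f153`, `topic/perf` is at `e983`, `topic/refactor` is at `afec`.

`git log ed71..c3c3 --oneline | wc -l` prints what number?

3

Reachable from c3c3: {abc4, c3c3, daa3, f153}.
Reachable from ed71: {daa3, ed71}.
In c3c3's history but not ed71's: {abc4, c3c3, f153} — 3 commits.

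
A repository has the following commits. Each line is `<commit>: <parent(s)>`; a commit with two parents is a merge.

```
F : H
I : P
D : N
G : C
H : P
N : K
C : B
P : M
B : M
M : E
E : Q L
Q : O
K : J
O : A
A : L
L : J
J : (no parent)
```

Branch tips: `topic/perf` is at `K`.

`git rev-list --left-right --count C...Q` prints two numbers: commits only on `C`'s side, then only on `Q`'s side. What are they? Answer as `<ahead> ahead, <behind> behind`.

Reachable from C: {A, B, C, E, J, L, M, O, Q}.
Reachable from Q: {A, J, L, O, Q}.
Only in C's history (ahead): {B, C, E, M} — 4.
Only in Q's history (behind): {} — 0.

4 ahead, 0 behind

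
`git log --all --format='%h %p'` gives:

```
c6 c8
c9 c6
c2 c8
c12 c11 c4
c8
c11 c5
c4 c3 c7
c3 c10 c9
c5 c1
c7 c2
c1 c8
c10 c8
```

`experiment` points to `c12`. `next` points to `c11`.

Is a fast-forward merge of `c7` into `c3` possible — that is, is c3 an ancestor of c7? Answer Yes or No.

No

A fast-forward from c3 to c7 is possible iff c3 is an ancestor of c7.
Ancestors of c7: {c2, c7, c8}.
c3 is not among them, so fast-forward is not possible.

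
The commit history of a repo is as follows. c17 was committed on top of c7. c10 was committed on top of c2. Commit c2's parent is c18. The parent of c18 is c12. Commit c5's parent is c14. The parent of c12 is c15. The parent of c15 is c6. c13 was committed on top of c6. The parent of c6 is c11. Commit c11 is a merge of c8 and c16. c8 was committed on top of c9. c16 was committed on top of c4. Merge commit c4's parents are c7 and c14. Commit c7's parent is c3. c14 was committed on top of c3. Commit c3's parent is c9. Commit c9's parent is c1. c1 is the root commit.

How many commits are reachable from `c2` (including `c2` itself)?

14

Walking parent pointers from c2: reachable set = {c1, c11, c12, c14, c15, c16, c18, c2, c3, c4, c6, c7, c8, c9}.
That is 14 commits.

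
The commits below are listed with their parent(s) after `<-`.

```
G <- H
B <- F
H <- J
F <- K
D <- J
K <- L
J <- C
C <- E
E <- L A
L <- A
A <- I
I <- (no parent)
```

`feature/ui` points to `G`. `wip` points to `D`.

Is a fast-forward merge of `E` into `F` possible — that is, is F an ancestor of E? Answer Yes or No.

No

A fast-forward from F to E is possible iff F is an ancestor of E.
Ancestors of E: {A, E, I, L}.
F is not among them, so fast-forward is not possible.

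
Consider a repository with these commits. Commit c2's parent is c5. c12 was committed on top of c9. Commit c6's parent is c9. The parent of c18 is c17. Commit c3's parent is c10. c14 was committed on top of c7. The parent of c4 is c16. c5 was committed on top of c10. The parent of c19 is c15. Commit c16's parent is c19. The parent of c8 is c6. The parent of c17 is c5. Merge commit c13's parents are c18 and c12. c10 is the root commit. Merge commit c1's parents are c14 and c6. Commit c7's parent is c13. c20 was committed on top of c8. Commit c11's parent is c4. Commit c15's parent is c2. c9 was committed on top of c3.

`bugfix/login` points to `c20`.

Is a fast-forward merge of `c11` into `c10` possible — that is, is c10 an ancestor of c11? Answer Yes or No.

Yes

A fast-forward from c10 to c11 is possible iff c10 is an ancestor of c11.
Ancestors of c11: {c10, c11, c15, c16, c19, c2, c4, c5}.
c10 is among them, so fast-forward is possible.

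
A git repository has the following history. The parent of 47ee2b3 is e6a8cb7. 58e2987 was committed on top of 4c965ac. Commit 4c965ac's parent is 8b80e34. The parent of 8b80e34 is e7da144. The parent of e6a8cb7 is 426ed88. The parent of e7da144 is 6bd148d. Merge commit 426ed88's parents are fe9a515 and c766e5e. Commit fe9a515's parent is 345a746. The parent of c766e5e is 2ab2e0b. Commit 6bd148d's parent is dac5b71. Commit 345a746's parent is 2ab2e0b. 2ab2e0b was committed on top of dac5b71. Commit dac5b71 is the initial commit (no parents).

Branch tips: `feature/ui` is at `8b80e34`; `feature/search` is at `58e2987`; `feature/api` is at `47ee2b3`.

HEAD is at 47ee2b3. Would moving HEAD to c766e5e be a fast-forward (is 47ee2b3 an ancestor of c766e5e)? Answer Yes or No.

No

A fast-forward from 47ee2b3 to c766e5e is possible iff 47ee2b3 is an ancestor of c766e5e.
Ancestors of c766e5e: {2ab2e0b, c766e5e, dac5b71}.
47ee2b3 is not among them, so fast-forward is not possible.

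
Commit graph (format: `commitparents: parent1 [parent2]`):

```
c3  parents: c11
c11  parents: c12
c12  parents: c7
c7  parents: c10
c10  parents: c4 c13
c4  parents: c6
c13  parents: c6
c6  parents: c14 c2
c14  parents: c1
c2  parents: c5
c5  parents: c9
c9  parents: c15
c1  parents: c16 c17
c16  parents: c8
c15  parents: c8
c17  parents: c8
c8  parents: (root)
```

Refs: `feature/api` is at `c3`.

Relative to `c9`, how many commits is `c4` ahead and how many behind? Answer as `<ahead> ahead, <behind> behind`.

Reachable from c4: {c1, c14, c15, c16, c17, c2, c4, c5, c6, c8, c9}.
Reachable from c9: {c15, c8, c9}.
Only in c4's history (ahead): {c1, c14, c16, c17, c2, c4, c5, c6} — 8.
Only in c9's history (behind): {} — 0.

8 ahead, 0 behind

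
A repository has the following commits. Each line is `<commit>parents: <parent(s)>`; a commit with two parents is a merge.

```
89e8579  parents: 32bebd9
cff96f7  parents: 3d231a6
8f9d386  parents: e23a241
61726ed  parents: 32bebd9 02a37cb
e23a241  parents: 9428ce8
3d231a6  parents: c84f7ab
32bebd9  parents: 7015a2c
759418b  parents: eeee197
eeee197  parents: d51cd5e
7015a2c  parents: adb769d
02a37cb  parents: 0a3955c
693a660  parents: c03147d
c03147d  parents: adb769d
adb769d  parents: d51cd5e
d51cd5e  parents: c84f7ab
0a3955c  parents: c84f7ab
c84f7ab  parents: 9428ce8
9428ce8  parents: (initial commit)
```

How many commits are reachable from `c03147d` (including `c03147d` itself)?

Walking parent pointers from c03147d: reachable set = {9428ce8, adb769d, c03147d, c84f7ab, d51cd5e}.
That is 5 commits.

5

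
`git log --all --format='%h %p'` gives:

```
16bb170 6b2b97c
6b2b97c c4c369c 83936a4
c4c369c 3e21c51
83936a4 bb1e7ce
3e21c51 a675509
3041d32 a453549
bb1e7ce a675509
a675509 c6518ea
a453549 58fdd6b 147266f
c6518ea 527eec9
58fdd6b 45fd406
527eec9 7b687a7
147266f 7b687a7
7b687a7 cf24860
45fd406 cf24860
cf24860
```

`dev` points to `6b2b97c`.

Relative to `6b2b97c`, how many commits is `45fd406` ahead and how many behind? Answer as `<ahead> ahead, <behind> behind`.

Reachable from 45fd406: {45fd406, cf24860}.
Reachable from 6b2b97c: {3e21c51, 527eec9, 6b2b97c, 7b687a7, 83936a4, a675509, bb1e7ce, c4c369c, c6518ea, cf24860}.
Only in 45fd406's history (ahead): {45fd406} — 1.
Only in 6b2b97c's history (behind): {3e21c51, 527eec9, 6b2b97c, 7b687a7, 83936a4, a675509, bb1e7ce, c4c369c, c6518ea} — 9.

1 ahead, 9 behind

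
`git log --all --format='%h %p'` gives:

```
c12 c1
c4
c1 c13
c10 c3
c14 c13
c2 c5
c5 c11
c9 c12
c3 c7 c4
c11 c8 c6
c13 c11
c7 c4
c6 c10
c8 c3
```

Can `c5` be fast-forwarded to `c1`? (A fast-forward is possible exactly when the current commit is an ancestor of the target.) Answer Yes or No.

A fast-forward from c5 to c1 is possible iff c5 is an ancestor of c1.
Ancestors of c1: {c1, c10, c11, c13, c3, c4, c6, c7, c8}.
c5 is not among them, so fast-forward is not possible.

No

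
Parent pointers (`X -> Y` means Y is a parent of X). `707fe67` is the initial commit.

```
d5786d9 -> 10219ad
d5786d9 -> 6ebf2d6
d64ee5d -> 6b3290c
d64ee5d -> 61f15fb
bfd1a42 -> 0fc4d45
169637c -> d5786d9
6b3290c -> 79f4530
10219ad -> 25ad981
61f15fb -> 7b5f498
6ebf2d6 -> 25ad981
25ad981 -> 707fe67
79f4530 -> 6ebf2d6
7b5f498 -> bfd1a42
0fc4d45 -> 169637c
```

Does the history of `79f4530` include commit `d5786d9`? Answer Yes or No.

No

Ancestors of 79f4530: {25ad981, 6ebf2d6, 707fe67, 79f4530}.
d5786d9 is not in that set, so it is not an ancestor of 79f4530.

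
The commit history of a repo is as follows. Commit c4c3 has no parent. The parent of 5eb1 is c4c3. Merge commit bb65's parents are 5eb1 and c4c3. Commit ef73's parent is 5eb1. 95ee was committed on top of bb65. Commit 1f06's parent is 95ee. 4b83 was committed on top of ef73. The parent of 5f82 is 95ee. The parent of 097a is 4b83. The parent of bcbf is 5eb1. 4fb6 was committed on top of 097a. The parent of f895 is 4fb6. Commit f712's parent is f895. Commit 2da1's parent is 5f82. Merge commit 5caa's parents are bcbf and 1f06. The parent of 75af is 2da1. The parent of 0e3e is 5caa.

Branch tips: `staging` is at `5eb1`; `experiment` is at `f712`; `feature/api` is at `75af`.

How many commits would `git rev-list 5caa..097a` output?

Reachable from 097a: {097a, 4b83, 5eb1, c4c3, ef73}.
Reachable from 5caa: {1f06, 5caa, 5eb1, 95ee, bb65, bcbf, c4c3}.
In 097a's history but not 5caa's: {097a, 4b83, ef73} — 3 commits.

3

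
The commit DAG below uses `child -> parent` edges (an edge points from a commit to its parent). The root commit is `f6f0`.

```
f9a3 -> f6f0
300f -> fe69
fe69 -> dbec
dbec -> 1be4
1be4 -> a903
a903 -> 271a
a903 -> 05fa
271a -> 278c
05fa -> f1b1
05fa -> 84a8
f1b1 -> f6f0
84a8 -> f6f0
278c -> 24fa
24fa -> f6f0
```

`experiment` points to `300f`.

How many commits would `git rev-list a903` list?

8

Walking parent pointers from a903: reachable set = {05fa, 24fa, 271a, 278c, 84a8, a903, f1b1, f6f0}.
That is 8 commits.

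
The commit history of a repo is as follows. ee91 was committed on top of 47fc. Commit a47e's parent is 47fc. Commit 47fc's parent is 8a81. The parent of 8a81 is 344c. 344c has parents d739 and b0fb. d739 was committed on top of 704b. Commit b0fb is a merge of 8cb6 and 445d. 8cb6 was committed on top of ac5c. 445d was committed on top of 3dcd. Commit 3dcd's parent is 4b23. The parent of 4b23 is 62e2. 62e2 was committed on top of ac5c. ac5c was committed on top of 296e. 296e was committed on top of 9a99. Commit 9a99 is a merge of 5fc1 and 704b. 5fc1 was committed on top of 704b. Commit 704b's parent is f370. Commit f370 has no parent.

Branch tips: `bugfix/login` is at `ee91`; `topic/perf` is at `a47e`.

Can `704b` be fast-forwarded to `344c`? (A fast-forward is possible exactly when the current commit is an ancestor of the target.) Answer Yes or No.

Yes

A fast-forward from 704b to 344c is possible iff 704b is an ancestor of 344c.
Ancestors of 344c: {296e, 344c, 3dcd, 445d, 4b23, 5fc1, 62e2, 704b, 8cb6, 9a99, ac5c, b0fb, d739, f370}.
704b is among them, so fast-forward is possible.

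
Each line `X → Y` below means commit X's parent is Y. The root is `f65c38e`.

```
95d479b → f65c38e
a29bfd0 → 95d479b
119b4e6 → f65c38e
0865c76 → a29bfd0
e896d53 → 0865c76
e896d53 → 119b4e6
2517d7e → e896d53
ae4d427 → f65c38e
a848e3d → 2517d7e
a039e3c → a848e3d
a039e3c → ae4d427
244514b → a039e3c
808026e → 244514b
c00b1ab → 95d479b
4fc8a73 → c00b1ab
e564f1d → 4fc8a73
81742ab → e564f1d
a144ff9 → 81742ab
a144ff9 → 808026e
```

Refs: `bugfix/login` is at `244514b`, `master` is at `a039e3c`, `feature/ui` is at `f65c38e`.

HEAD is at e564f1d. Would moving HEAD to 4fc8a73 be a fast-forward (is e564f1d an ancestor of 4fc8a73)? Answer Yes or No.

A fast-forward from e564f1d to 4fc8a73 is possible iff e564f1d is an ancestor of 4fc8a73.
Ancestors of 4fc8a73: {4fc8a73, 95d479b, c00b1ab, f65c38e}.
e564f1d is not among them, so fast-forward is not possible.

No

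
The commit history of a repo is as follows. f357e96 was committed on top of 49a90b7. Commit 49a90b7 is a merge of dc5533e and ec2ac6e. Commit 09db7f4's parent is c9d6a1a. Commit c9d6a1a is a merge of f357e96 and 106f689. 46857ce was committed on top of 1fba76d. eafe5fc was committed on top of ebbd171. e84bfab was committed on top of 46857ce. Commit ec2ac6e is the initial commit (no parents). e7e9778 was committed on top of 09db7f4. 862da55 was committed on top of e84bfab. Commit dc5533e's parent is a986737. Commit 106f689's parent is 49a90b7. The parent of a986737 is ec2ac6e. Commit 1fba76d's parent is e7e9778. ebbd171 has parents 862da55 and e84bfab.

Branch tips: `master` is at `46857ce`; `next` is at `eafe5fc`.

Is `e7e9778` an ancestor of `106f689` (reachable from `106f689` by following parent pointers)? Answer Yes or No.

Ancestors of 106f689: {106f689, 49a90b7, a986737, dc5533e, ec2ac6e}.
e7e9778 is not in that set, so it is not an ancestor of 106f689.

No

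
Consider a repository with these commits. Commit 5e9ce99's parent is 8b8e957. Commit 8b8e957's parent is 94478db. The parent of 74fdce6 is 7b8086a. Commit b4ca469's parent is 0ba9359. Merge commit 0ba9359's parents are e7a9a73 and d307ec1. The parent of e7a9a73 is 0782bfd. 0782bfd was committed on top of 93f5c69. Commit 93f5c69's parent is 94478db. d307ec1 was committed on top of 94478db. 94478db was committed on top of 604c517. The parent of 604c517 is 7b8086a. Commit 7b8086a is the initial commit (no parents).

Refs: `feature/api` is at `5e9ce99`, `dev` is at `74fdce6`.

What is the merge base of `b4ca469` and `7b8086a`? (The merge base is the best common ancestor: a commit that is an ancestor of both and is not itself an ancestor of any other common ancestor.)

Ancestors of b4ca469: {0782bfd, 0ba9359, 604c517, 7b8086a, 93f5c69, 94478db, b4ca469, d307ec1, e7a9a73}.
Ancestors of 7b8086a: {7b8086a}.
Common ancestors: {7b8086a}.
The only common ancestor is 7b8086a, so it is the merge base.

7b8086a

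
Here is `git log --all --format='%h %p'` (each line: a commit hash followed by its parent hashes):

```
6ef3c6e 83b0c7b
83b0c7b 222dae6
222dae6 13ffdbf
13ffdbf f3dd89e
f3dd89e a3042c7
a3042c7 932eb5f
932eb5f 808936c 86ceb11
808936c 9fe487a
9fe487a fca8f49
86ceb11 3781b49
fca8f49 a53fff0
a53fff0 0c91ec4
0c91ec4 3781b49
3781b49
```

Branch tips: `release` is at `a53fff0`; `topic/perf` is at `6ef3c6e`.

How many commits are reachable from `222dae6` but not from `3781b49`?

Reachable from 222dae6: {0c91ec4, 13ffdbf, 222dae6, 3781b49, 808936c, 86ceb11, 932eb5f, 9fe487a, a3042c7, a53fff0, f3dd89e, fca8f49}.
Reachable from 3781b49: {3781b49}.
In 222dae6's history but not 3781b49's: {0c91ec4, 13ffdbf, 222dae6, 808936c, 86ceb11, 932eb5f, 9fe487a, a3042c7, a53fff0, f3dd89e, fca8f49} — 11 commits.

11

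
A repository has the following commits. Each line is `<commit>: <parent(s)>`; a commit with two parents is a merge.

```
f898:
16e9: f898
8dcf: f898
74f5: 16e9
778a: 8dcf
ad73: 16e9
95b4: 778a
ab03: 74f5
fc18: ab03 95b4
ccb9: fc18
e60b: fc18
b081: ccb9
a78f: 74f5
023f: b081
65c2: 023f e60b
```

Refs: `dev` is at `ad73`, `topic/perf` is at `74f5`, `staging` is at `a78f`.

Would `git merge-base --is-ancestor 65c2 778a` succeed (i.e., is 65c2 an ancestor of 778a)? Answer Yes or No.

Ancestors of 778a: {778a, 8dcf, f898}.
65c2 is not in that set, so it is not an ancestor of 778a.

No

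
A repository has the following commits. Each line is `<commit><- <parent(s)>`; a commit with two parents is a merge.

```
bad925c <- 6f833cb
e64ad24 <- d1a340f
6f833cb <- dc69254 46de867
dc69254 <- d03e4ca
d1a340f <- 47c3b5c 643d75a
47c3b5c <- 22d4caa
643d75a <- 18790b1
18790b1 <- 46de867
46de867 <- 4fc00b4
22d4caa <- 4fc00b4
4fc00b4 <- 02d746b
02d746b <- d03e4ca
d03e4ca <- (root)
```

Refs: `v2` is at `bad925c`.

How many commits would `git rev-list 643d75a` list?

6

Walking parent pointers from 643d75a: reachable set = {02d746b, 18790b1, 46de867, 4fc00b4, 643d75a, d03e4ca}.
That is 6 commits.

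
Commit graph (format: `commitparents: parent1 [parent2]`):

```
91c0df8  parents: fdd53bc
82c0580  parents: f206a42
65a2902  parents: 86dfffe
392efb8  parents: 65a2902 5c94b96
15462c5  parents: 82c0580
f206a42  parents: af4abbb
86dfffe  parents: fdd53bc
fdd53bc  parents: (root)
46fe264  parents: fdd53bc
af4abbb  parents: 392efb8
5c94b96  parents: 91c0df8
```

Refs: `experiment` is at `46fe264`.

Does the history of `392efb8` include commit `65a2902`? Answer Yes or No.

Yes

Ancestors of 392efb8 (commits reachable by following parents): {392efb8, 5c94b96, 65a2902, 86dfffe, 91c0df8, fdd53bc}.
65a2902 is in that set, so it is an ancestor of 392efb8.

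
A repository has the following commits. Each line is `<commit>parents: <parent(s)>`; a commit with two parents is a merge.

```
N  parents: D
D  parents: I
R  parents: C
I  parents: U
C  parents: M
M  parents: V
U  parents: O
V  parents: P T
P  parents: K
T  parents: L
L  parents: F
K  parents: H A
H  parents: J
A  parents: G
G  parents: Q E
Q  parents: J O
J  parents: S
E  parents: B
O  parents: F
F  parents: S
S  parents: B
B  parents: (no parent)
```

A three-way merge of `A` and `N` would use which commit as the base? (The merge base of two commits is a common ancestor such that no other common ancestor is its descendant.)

O

Ancestors of A: {A, B, E, F, G, J, O, Q, S}.
Ancestors of N: {B, D, F, I, N, O, S, U}.
Common ancestors: {B, F, O, S}.
Among these, O is not an ancestor of any other common ancestor — it is the merge base.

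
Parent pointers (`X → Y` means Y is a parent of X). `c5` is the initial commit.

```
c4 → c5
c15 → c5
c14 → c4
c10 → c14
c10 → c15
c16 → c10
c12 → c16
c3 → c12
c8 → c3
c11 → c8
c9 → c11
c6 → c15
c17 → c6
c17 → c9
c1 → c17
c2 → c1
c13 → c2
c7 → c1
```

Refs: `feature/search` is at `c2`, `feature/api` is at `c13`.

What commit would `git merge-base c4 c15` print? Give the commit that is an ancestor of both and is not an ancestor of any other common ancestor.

Ancestors of c4: {c4, c5}.
Ancestors of c15: {c15, c5}.
Common ancestors: {c5}.
The only common ancestor is c5, so it is the merge base.

c5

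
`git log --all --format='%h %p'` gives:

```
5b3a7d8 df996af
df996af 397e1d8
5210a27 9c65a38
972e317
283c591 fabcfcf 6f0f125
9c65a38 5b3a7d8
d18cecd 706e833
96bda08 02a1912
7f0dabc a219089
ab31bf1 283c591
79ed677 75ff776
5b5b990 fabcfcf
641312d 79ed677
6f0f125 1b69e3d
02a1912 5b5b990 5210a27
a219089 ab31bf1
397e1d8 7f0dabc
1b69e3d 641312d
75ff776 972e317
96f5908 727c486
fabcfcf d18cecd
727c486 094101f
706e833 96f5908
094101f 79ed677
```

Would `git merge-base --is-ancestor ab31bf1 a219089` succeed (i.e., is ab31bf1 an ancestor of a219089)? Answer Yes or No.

Yes

Ancestors of a219089 (commits reachable by following parents): {094101f, 1b69e3d, 283c591, 641312d, 6f0f125, 706e833, 727c486, 75ff776, 79ed677, 96f5908, 972e317, a219089, ab31bf1, d18cecd, fabcfcf}.
ab31bf1 is in that set, so it is an ancestor of a219089.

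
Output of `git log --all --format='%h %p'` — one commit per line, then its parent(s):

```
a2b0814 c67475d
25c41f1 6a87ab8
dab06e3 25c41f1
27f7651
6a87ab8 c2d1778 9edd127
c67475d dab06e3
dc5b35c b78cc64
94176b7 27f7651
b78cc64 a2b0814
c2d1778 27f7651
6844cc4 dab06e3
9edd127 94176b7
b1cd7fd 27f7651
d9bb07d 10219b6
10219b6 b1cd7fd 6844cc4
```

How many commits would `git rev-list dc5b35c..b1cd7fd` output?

Reachable from b1cd7fd: {27f7651, b1cd7fd}.
Reachable from dc5b35c: {25c41f1, 27f7651, 6a87ab8, 94176b7, 9edd127, a2b0814, b78cc64, c2d1778, c67475d, dab06e3, dc5b35c}.
In b1cd7fd's history but not dc5b35c's: {b1cd7fd} — 1 commit.

1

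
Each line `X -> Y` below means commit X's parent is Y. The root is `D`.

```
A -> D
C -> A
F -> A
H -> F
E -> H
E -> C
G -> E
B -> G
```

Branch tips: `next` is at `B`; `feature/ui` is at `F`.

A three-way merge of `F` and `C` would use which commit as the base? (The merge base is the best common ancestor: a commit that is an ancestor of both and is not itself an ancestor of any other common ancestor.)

Ancestors of F: {A, D, F}.
Ancestors of C: {A, C, D}.
Common ancestors: {A, D}.
Among these, A is not an ancestor of any other common ancestor — it is the merge base.

A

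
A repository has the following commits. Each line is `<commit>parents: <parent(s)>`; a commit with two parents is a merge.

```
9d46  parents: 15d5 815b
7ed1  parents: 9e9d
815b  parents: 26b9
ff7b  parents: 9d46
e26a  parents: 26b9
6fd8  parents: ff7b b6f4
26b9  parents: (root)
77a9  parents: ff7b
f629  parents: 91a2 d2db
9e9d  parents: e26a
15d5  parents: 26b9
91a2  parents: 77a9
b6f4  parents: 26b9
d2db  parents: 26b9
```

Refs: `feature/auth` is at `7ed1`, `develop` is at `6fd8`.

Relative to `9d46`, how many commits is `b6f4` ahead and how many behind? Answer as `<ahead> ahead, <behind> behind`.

1 ahead, 3 behind

Reachable from b6f4: {26b9, b6f4}.
Reachable from 9d46: {15d5, 26b9, 815b, 9d46}.
Only in b6f4's history (ahead): {b6f4} — 1.
Only in 9d46's history (behind): {15d5, 815b, 9d46} — 3.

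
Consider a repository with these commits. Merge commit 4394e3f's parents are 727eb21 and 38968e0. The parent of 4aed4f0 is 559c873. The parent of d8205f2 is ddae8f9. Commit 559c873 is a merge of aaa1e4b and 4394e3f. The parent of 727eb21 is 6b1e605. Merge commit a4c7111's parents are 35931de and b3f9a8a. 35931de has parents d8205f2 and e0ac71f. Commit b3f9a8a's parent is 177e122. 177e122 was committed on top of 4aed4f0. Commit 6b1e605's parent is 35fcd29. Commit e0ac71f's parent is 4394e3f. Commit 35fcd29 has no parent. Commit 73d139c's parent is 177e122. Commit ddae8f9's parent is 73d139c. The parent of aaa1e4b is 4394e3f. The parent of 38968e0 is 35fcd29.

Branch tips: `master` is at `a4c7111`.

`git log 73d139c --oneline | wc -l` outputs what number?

10

Walking parent pointers from 73d139c: reachable set = {177e122, 35fcd29, 38968e0, 4394e3f, 4aed4f0, 559c873, 6b1e605, 727eb21, 73d139c, aaa1e4b}.
That is 10 commits.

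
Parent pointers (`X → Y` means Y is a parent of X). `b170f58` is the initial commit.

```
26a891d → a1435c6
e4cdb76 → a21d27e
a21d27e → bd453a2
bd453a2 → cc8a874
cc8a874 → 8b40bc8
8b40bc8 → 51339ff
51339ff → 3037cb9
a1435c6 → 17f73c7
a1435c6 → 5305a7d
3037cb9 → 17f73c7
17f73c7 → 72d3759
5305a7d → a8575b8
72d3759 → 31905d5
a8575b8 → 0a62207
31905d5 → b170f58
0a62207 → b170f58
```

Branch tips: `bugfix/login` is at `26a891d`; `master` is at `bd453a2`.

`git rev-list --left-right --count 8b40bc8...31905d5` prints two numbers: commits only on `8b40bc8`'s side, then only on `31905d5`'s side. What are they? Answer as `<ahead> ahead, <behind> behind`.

Reachable from 8b40bc8: {17f73c7, 3037cb9, 31905d5, 51339ff, 72d3759, 8b40bc8, b170f58}.
Reachable from 31905d5: {31905d5, b170f58}.
Only in 8b40bc8's history (ahead): {17f73c7, 3037cb9, 51339ff, 72d3759, 8b40bc8} — 5.
Only in 31905d5's history (behind): {} — 0.

5 ahead, 0 behind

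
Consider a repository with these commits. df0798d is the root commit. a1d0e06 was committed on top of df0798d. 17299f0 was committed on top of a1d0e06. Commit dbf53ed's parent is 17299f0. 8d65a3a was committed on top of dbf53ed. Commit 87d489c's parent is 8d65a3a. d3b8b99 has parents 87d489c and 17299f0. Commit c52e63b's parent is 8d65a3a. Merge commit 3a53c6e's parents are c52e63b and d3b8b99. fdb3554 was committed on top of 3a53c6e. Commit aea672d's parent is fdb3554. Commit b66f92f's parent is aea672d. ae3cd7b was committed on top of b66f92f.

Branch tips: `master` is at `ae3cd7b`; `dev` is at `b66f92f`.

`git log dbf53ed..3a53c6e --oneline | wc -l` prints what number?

5

Reachable from 3a53c6e: {17299f0, 3a53c6e, 87d489c, 8d65a3a, a1d0e06, c52e63b, d3b8b99, dbf53ed, df0798d}.
Reachable from dbf53ed: {17299f0, a1d0e06, dbf53ed, df0798d}.
In 3a53c6e's history but not dbf53ed's: {3a53c6e, 87d489c, 8d65a3a, c52e63b, d3b8b99} — 5 commits.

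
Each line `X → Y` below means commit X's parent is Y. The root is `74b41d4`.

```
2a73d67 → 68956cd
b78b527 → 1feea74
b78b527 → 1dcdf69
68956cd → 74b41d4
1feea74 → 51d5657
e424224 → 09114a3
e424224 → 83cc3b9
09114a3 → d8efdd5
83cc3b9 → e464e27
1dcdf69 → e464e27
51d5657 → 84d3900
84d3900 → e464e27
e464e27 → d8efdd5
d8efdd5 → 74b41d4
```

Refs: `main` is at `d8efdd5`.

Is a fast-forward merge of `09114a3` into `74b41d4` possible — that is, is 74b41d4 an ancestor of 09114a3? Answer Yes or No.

A fast-forward from 74b41d4 to 09114a3 is possible iff 74b41d4 is an ancestor of 09114a3.
Ancestors of 09114a3: {09114a3, 74b41d4, d8efdd5}.
74b41d4 is among them, so fast-forward is possible.

Yes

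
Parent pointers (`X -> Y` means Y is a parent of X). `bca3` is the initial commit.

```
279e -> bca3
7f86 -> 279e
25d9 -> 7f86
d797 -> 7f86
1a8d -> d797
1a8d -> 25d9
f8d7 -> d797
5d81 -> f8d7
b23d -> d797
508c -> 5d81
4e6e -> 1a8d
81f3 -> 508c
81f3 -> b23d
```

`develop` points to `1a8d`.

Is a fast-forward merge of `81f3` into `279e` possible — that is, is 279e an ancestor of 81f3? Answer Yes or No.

A fast-forward from 279e to 81f3 is possible iff 279e is an ancestor of 81f3.
Ancestors of 81f3: {279e, 508c, 5d81, 7f86, 81f3, b23d, bca3, d797, f8d7}.
279e is among them, so fast-forward is possible.

Yes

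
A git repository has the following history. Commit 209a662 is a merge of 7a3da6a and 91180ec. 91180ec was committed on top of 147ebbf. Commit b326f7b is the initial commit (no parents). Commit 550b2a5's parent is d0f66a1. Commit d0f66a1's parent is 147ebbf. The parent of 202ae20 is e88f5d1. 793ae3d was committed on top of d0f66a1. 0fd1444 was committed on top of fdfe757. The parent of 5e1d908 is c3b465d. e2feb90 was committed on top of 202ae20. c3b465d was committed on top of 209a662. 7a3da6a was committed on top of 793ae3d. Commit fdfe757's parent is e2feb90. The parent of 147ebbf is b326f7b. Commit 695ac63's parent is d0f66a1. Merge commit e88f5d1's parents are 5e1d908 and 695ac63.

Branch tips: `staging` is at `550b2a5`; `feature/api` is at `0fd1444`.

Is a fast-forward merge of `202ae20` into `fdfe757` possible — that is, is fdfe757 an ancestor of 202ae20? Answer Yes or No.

A fast-forward from fdfe757 to 202ae20 is possible iff fdfe757 is an ancestor of 202ae20.
Ancestors of 202ae20: {147ebbf, 202ae20, 209a662, 5e1d908, 695ac63, 793ae3d, 7a3da6a, 91180ec, b326f7b, c3b465d, d0f66a1, e88f5d1}.
fdfe757 is not among them, so fast-forward is not possible.

No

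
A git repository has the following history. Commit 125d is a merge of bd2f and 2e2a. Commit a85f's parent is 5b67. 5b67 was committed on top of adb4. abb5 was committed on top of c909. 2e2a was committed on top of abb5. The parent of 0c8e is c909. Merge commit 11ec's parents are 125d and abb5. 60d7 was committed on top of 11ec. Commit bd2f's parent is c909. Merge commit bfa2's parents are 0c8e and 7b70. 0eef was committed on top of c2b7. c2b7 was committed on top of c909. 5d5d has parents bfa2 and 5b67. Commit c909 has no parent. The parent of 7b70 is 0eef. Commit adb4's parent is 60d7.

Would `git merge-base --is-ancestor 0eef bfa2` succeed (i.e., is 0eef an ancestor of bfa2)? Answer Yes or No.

Ancestors of bfa2 (commits reachable by following parents): {0c8e, 0eef, 7b70, bfa2, c2b7, c909}.
0eef is in that set, so it is an ancestor of bfa2.

Yes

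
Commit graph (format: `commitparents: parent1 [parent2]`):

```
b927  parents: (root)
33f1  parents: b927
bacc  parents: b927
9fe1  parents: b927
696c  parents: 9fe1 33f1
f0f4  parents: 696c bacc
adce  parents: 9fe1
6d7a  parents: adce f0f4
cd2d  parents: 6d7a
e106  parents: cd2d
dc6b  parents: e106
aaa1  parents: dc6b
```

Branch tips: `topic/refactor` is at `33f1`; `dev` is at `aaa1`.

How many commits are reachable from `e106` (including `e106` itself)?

10

Walking parent pointers from e106: reachable set = {33f1, 696c, 6d7a, 9fe1, adce, b927, bacc, cd2d, e106, f0f4}.
That is 10 commits.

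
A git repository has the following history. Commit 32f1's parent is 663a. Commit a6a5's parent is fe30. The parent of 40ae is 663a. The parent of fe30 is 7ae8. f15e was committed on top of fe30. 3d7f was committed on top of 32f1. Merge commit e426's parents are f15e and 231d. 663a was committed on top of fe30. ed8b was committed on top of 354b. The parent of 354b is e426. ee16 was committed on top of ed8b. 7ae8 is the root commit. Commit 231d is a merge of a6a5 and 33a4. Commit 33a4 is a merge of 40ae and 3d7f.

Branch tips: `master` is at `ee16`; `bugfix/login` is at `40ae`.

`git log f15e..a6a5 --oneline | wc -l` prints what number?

1

Reachable from a6a5: {7ae8, a6a5, fe30}.
Reachable from f15e: {7ae8, f15e, fe30}.
In a6a5's history but not f15e's: {a6a5} — 1 commit.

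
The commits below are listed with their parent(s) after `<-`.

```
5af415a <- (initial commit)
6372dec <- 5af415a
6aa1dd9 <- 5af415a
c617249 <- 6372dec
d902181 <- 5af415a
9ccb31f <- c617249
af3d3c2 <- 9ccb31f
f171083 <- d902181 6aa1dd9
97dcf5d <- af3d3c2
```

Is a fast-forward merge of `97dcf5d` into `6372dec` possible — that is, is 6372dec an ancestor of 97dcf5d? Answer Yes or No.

A fast-forward from 6372dec to 97dcf5d is possible iff 6372dec is an ancestor of 97dcf5d.
Ancestors of 97dcf5d: {5af415a, 6372dec, 97dcf5d, 9ccb31f, af3d3c2, c617249}.
6372dec is among them, so fast-forward is possible.

Yes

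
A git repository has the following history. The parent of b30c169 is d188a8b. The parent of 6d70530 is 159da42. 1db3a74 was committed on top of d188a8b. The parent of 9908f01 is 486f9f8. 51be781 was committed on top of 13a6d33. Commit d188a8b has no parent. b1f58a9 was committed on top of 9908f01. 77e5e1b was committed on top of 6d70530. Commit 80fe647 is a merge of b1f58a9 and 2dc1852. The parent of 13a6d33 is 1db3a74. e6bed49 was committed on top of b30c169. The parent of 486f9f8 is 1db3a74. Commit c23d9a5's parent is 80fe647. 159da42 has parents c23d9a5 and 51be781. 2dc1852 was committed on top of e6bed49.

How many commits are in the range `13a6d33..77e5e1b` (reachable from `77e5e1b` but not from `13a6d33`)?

12

Reachable from 77e5e1b: {13a6d33, 159da42, 1db3a74, 2dc1852, 486f9f8, 51be781, 6d70530, 77e5e1b, 80fe647, 9908f01, b1f58a9, b30c169, c23d9a5, d188a8b, e6bed49}.
Reachable from 13a6d33: {13a6d33, 1db3a74, d188a8b}.
In 77e5e1b's history but not 13a6d33's: {159da42, 2dc1852, 486f9f8, 51be781, 6d70530, 77e5e1b, 80fe647, 9908f01, b1f58a9, b30c169, c23d9a5, e6bed49} — 12 commits.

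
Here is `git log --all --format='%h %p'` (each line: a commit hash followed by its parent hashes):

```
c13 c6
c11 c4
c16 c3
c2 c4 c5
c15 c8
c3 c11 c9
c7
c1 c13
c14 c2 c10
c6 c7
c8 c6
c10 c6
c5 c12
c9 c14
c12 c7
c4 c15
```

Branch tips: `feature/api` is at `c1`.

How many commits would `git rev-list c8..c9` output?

Reachable from c9: {c10, c12, c14, c15, c2, c4, c5, c6, c7, c8, c9}.
Reachable from c8: {c6, c7, c8}.
In c9's history but not c8's: {c10, c12, c14, c15, c2, c4, c5, c9} — 8 commits.

8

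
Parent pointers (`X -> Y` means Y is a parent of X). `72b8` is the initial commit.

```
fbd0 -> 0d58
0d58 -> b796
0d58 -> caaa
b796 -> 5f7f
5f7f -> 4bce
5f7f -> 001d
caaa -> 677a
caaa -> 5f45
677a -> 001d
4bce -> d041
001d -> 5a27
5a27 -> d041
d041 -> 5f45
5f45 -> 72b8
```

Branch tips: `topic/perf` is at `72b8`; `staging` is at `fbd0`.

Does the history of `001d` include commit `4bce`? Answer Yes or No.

Ancestors of 001d: {001d, 5a27, 5f45, 72b8, d041}.
4bce is not in that set, so it is not an ancestor of 001d.

No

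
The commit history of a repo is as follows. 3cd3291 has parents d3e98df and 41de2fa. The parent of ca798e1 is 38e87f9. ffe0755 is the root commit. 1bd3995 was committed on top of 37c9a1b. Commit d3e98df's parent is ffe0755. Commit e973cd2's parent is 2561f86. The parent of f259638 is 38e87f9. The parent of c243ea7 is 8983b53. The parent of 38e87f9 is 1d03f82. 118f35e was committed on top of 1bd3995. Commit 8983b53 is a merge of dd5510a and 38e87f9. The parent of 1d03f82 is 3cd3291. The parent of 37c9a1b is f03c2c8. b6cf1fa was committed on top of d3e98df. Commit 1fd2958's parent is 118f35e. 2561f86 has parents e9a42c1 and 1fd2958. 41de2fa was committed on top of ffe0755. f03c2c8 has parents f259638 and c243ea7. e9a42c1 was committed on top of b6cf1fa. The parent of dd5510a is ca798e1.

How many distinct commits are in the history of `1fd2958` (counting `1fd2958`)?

Walking parent pointers from 1fd2958: reachable set = {118f35e, 1bd3995, 1d03f82, 1fd2958, 37c9a1b, 38e87f9, 3cd3291, 41de2fa, 8983b53, c243ea7, ca798e1, d3e98df, dd5510a, f03c2c8, f259638, ffe0755}.
That is 16 commits.

16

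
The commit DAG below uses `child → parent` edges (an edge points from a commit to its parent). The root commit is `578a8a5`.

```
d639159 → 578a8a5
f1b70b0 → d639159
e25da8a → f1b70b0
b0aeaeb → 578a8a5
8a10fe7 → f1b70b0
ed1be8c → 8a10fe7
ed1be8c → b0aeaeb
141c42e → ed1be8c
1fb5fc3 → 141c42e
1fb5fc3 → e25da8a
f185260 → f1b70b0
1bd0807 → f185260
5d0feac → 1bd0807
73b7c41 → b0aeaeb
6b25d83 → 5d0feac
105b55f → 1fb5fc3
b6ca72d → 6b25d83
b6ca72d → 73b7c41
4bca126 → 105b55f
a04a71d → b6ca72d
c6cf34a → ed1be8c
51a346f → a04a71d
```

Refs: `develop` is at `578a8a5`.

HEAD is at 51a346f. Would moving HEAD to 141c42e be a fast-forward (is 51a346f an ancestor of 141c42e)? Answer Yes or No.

A fast-forward from 51a346f to 141c42e is possible iff 51a346f is an ancestor of 141c42e.
Ancestors of 141c42e: {141c42e, 578a8a5, 8a10fe7, b0aeaeb, d639159, ed1be8c, f1b70b0}.
51a346f is not among them, so fast-forward is not possible.

No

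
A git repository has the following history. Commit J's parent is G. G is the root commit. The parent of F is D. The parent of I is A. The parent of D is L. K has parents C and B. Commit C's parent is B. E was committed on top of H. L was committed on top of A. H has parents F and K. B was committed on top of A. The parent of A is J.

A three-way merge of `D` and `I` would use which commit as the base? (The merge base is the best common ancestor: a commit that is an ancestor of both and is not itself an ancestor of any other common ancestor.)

Ancestors of D: {A, D, G, J, L}.
Ancestors of I: {A, G, I, J}.
Common ancestors: {A, G, J}.
Among these, A is not an ancestor of any other common ancestor — it is the merge base.

A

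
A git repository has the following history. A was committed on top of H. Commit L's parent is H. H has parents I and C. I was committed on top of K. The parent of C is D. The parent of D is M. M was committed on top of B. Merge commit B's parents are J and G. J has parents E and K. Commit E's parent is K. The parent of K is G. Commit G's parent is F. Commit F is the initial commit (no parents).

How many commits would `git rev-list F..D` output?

Reachable from D: {B, D, E, F, G, J, K, M}.
Reachable from F: {F}.
In D's history but not F's: {B, D, E, G, J, K, M} — 7 commits.

7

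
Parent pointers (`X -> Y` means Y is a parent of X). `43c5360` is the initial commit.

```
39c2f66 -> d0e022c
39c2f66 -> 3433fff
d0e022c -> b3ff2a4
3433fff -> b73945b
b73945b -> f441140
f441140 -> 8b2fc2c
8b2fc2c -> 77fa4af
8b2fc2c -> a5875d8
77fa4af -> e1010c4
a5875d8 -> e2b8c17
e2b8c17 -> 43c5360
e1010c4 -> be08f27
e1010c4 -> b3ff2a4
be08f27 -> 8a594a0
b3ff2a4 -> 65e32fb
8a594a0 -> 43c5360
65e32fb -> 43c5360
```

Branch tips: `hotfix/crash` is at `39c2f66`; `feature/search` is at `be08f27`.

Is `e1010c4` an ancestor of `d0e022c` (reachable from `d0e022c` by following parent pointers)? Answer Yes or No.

Ancestors of d0e022c: {43c5360, 65e32fb, b3ff2a4, d0e022c}.
e1010c4 is not in that set, so it is not an ancestor of d0e022c.

No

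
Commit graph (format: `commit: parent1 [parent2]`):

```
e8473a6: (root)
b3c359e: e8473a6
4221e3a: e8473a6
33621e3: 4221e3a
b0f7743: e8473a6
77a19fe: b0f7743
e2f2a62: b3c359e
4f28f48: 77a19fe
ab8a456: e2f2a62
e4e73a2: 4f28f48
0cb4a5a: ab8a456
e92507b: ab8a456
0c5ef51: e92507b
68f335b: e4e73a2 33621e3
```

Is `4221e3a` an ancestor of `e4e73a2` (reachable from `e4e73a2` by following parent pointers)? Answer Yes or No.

Ancestors of e4e73a2: {4f28f48, 77a19fe, b0f7743, e4e73a2, e8473a6}.
4221e3a is not in that set, so it is not an ancestor of e4e73a2.

No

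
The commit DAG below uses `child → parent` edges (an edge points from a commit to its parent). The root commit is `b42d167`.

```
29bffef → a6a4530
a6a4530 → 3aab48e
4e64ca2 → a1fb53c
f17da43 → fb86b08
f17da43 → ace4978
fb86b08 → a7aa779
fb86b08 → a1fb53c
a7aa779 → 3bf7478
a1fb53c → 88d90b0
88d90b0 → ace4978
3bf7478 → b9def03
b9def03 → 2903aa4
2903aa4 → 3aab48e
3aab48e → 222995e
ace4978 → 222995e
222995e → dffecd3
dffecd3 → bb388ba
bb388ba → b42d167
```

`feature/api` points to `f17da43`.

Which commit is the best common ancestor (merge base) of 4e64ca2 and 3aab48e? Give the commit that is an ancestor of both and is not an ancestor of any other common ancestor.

Ancestors of 4e64ca2: {222995e, 4e64ca2, 88d90b0, a1fb53c, ace4978, b42d167, bb388ba, dffecd3}.
Ancestors of 3aab48e: {222995e, 3aab48e, b42d167, bb388ba, dffecd3}.
Common ancestors: {222995e, b42d167, bb388ba, dffecd3}.
Among these, 222995e is not an ancestor of any other common ancestor — it is the merge base.

222995e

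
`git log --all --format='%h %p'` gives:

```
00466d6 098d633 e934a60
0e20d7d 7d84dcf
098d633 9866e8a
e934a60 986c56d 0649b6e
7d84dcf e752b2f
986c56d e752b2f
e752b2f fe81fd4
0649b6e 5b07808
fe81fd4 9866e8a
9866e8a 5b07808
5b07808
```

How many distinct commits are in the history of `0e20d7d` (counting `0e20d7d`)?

Walking parent pointers from 0e20d7d: reachable set = {0e20d7d, 5b07808, 7d84dcf, 9866e8a, e752b2f, fe81fd4}.
That is 6 commits.

6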